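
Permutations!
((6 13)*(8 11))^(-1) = (6 13)(8 11) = ((6 13)(8 11))^(-1)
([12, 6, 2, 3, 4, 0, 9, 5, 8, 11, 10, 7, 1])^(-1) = [5, 12, 2, 3, 4, 7, 1, 11, 8, 6, 10, 9, 0]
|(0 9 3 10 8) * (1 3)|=6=|(0 9 1 3 10 8)|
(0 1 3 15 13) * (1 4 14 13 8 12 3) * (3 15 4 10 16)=[10, 1, 2, 4, 14, 5, 6, 7, 12, 9, 16, 11, 15, 0, 13, 8, 3]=(0 10 16 3 4 14 13)(8 12 15)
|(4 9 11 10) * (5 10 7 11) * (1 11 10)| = |(1 11 7 10 4 9 5)| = 7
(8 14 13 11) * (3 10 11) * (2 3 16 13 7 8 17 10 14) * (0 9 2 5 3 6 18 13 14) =(0 9 2 6 18 13 16 14 7 8 5 3)(10 11 17) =[9, 1, 6, 0, 4, 3, 18, 8, 5, 2, 11, 17, 12, 16, 7, 15, 14, 10, 13]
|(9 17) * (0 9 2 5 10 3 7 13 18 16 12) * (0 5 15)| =|(0 9 17 2 15)(3 7 13 18 16 12 5 10)| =40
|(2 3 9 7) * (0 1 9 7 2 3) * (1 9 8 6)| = |(0 9 2)(1 8 6)(3 7)| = 6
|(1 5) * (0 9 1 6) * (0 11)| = 6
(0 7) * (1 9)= (0 7)(1 9)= [7, 9, 2, 3, 4, 5, 6, 0, 8, 1]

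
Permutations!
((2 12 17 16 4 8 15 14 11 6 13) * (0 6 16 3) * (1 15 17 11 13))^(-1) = ((0 6 1 15 14 13 2 12 11 16 4 8 17 3))^(-1) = (0 3 17 8 4 16 11 12 2 13 14 15 1 6)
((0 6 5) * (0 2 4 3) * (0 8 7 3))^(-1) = ((0 6 5 2 4)(3 8 7))^(-1) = (0 4 2 5 6)(3 7 8)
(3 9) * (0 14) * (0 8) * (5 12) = (0 14 8)(3 9)(5 12) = [14, 1, 2, 9, 4, 12, 6, 7, 0, 3, 10, 11, 5, 13, 8]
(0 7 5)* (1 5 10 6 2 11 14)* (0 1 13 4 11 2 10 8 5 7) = (1 7 8 5)(4 11 14 13)(6 10) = [0, 7, 2, 3, 11, 1, 10, 8, 5, 9, 6, 14, 12, 4, 13]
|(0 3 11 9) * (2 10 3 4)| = |(0 4 2 10 3 11 9)| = 7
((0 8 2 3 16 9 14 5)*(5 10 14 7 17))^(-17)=(0 8 2 3 16 9 7 17 5)(10 14)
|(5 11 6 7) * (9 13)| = 4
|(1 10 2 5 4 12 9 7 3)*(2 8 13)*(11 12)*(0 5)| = 13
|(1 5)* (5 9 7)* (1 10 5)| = 6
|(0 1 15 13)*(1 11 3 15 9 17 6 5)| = 5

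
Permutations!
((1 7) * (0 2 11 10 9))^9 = (0 9 10 11 2)(1 7)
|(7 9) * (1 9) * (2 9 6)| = |(1 6 2 9 7)| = 5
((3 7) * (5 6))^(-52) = ((3 7)(5 6))^(-52) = (7)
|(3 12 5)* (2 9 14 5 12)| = 5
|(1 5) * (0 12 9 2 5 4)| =|(0 12 9 2 5 1 4)| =7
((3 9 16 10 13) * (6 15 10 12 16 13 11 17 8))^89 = (3 13 9)(6 8 17 11 10 15)(12 16)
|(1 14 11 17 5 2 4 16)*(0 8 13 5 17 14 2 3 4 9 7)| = |(17)(0 8 13 5 3 4 16 1 2 9 7)(11 14)| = 22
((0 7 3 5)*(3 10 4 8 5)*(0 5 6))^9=(0 4)(6 10)(7 8)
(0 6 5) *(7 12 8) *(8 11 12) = [6, 1, 2, 3, 4, 0, 5, 8, 7, 9, 10, 12, 11] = (0 6 5)(7 8)(11 12)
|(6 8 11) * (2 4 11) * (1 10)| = |(1 10)(2 4 11 6 8)| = 10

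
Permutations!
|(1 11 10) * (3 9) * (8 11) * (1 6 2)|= |(1 8 11 10 6 2)(3 9)|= 6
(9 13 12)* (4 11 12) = (4 11 12 9 13) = [0, 1, 2, 3, 11, 5, 6, 7, 8, 13, 10, 12, 9, 4]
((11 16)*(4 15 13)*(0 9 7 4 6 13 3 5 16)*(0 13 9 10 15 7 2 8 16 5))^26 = ((0 10 15 3)(2 8 16 11 13 6 9)(4 7))^26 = (0 15)(2 6 11 8 9 13 16)(3 10)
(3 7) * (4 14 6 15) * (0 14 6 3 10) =(0 14 3 7 10)(4 6 15) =[14, 1, 2, 7, 6, 5, 15, 10, 8, 9, 0, 11, 12, 13, 3, 4]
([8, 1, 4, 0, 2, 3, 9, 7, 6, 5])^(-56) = (0 5 6)(3 9 8)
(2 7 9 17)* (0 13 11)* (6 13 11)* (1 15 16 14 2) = (0 11)(1 15 16 14 2 7 9 17)(6 13) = [11, 15, 7, 3, 4, 5, 13, 9, 8, 17, 10, 0, 12, 6, 2, 16, 14, 1]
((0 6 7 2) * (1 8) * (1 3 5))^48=(8)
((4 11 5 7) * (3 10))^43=((3 10)(4 11 5 7))^43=(3 10)(4 7 5 11)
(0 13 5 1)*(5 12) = (0 13 12 5 1) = [13, 0, 2, 3, 4, 1, 6, 7, 8, 9, 10, 11, 5, 12]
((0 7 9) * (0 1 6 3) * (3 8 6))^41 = (0 7 9 1 3)(6 8)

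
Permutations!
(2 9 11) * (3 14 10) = (2 9 11)(3 14 10) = [0, 1, 9, 14, 4, 5, 6, 7, 8, 11, 3, 2, 12, 13, 10]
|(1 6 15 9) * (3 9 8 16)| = |(1 6 15 8 16 3 9)| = 7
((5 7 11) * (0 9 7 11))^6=(11)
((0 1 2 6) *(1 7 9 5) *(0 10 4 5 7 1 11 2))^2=((0 1)(2 6 10 4 5 11)(7 9))^2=(2 10 5)(4 11 6)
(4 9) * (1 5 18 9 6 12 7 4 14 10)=[0, 5, 2, 3, 6, 18, 12, 4, 8, 14, 1, 11, 7, 13, 10, 15, 16, 17, 9]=(1 5 18 9 14 10)(4 6 12 7)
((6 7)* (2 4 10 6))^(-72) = (2 6 4 7 10)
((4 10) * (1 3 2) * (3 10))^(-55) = (10) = ((1 10 4 3 2))^(-55)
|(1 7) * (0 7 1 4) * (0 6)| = 4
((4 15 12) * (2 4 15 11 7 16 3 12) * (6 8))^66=((2 4 11 7 16 3 12 15)(6 8))^66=(2 11 16 12)(3 15 4 7)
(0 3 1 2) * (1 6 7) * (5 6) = (0 3 5 6 7 1 2) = [3, 2, 0, 5, 4, 6, 7, 1]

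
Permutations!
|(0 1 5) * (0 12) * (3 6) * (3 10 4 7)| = |(0 1 5 12)(3 6 10 4 7)| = 20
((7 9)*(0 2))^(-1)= (0 2)(7 9)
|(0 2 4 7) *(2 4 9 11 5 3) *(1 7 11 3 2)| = 9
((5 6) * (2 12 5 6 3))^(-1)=(2 3 5 12)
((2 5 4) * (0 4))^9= (0 4 2 5)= ((0 4 2 5))^9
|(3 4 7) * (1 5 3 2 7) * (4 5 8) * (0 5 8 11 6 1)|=|(0 5 3 8 4)(1 11 6)(2 7)|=30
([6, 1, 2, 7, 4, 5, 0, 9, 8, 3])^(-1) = [6, 1, 2, 9, 4, 5, 0, 3, 8, 7]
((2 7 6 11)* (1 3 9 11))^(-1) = ((1 3 9 11 2 7 6))^(-1) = (1 6 7 2 11 9 3)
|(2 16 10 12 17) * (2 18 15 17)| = 12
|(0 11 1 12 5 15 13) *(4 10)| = |(0 11 1 12 5 15 13)(4 10)| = 14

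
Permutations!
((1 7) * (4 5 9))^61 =(1 7)(4 5 9)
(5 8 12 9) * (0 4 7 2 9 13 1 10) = (0 4 7 2 9 5 8 12 13 1 10) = [4, 10, 9, 3, 7, 8, 6, 2, 12, 5, 0, 11, 13, 1]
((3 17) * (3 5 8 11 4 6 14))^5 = (3 4 5 14 11 17 6 8)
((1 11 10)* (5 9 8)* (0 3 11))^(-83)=((0 3 11 10 1)(5 9 8))^(-83)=(0 11 1 3 10)(5 9 8)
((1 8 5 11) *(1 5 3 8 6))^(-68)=(11)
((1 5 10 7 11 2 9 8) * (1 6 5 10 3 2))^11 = (1 11 7 10)(2 3 5 6 8 9)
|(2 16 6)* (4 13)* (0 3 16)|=|(0 3 16 6 2)(4 13)|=10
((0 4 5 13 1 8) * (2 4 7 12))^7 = (0 1 5 2 7 8 13 4 12)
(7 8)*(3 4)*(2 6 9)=(2 6 9)(3 4)(7 8)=[0, 1, 6, 4, 3, 5, 9, 8, 7, 2]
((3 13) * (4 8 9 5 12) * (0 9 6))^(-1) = (0 6 8 4 12 5 9)(3 13)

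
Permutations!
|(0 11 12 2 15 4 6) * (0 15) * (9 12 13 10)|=21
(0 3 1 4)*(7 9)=(0 3 1 4)(7 9)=[3, 4, 2, 1, 0, 5, 6, 9, 8, 7]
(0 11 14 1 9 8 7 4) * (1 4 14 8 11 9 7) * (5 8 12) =(0 9 11 12 5 8 1 7 14 4) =[9, 7, 2, 3, 0, 8, 6, 14, 1, 11, 10, 12, 5, 13, 4]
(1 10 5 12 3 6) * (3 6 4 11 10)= (1 3 4 11 10 5 12 6)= [0, 3, 2, 4, 11, 12, 1, 7, 8, 9, 5, 10, 6]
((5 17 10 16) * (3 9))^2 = (5 10)(16 17)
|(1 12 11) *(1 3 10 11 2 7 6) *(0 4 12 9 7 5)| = 60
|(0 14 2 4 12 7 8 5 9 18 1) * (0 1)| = |(0 14 2 4 12 7 8 5 9 18)| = 10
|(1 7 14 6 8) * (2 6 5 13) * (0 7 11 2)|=|(0 7 14 5 13)(1 11 2 6 8)|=5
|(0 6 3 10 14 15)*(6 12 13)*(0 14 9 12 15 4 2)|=|(0 15 14 4 2)(3 10 9 12 13 6)|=30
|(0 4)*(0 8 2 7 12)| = 6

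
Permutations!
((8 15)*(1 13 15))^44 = ((1 13 15 8))^44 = (15)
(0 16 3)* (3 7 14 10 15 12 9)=(0 16 7 14 10 15 12 9 3)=[16, 1, 2, 0, 4, 5, 6, 14, 8, 3, 15, 11, 9, 13, 10, 12, 7]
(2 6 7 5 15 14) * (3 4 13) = [0, 1, 6, 4, 13, 15, 7, 5, 8, 9, 10, 11, 12, 3, 2, 14] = (2 6 7 5 15 14)(3 4 13)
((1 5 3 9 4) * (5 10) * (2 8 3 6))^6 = ((1 10 5 6 2 8 3 9 4))^6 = (1 3 6)(2 10 9)(4 8 5)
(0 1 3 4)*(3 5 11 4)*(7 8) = (0 1 5 11 4)(7 8) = [1, 5, 2, 3, 0, 11, 6, 8, 7, 9, 10, 4]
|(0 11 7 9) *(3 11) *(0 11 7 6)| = 6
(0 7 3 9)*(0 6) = [7, 1, 2, 9, 4, 5, 0, 3, 8, 6] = (0 7 3 9 6)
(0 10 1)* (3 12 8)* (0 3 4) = [10, 3, 2, 12, 0, 5, 6, 7, 4, 9, 1, 11, 8] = (0 10 1 3 12 8 4)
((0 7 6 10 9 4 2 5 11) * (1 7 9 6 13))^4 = (0 5 4)(1 7 13)(2 9 11)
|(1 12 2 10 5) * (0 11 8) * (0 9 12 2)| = |(0 11 8 9 12)(1 2 10 5)| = 20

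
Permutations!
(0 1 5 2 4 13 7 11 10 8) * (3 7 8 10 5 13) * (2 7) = (0 1 13 8)(2 4 3)(5 7 11) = [1, 13, 4, 2, 3, 7, 6, 11, 0, 9, 10, 5, 12, 8]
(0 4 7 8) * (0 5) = (0 4 7 8 5) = [4, 1, 2, 3, 7, 0, 6, 8, 5]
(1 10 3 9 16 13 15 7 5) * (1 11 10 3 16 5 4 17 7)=(1 3 9 5 11 10 16 13 15)(4 17 7)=[0, 3, 2, 9, 17, 11, 6, 4, 8, 5, 16, 10, 12, 15, 14, 1, 13, 7]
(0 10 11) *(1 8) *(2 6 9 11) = (0 10 2 6 9 11)(1 8) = [10, 8, 6, 3, 4, 5, 9, 7, 1, 11, 2, 0]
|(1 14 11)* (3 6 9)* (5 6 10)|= 15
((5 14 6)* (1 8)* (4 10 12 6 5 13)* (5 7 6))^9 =(1 8)(4 10 12 5 14 7 6 13)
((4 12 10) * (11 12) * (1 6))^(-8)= ((1 6)(4 11 12 10))^(-8)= (12)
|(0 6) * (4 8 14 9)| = 4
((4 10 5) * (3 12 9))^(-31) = ((3 12 9)(4 10 5))^(-31) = (3 9 12)(4 5 10)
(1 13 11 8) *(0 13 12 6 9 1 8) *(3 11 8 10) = [13, 12, 2, 11, 4, 5, 9, 7, 10, 1, 3, 0, 6, 8] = (0 13 8 10 3 11)(1 12 6 9)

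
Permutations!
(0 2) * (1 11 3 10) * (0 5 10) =(0 2 5 10 1 11 3) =[2, 11, 5, 0, 4, 10, 6, 7, 8, 9, 1, 3]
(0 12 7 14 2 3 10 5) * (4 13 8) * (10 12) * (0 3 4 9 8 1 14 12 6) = [10, 14, 4, 6, 13, 3, 0, 12, 9, 8, 5, 11, 7, 1, 2] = (0 10 5 3 6)(1 14 2 4 13)(7 12)(8 9)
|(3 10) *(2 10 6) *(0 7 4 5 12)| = |(0 7 4 5 12)(2 10 3 6)| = 20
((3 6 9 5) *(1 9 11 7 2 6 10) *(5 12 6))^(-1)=((1 9 12 6 11 7 2 5 3 10))^(-1)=(1 10 3 5 2 7 11 6 12 9)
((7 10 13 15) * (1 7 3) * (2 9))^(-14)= (1 15 10)(3 13 7)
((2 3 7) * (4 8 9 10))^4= (10)(2 3 7)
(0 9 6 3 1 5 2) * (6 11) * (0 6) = (0 9 11)(1 5 2 6 3) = [9, 5, 6, 1, 4, 2, 3, 7, 8, 11, 10, 0]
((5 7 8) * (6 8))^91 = (5 8 6 7)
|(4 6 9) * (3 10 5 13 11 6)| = 8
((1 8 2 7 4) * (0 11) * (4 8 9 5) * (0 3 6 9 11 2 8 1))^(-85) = ((0 2 7 1 11 3 6 9 5 4))^(-85) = (0 3)(1 5)(2 6)(4 11)(7 9)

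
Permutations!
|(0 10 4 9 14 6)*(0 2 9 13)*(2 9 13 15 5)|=|(0 10 4 15 5 2 13)(6 9 14)|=21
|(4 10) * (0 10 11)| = |(0 10 4 11)| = 4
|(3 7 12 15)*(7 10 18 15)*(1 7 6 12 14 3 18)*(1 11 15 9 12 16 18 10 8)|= 15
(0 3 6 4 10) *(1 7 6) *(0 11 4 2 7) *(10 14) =(0 3 1)(2 7 6)(4 14 10 11) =[3, 0, 7, 1, 14, 5, 2, 6, 8, 9, 11, 4, 12, 13, 10]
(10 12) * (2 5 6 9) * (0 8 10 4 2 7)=(0 8 10 12 4 2 5 6 9 7)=[8, 1, 5, 3, 2, 6, 9, 0, 10, 7, 12, 11, 4]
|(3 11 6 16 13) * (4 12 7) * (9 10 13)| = 21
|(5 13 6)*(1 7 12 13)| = |(1 7 12 13 6 5)| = 6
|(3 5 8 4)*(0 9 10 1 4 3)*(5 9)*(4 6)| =|(0 5 8 3 9 10 1 6 4)| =9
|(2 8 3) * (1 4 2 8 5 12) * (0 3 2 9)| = |(0 3 8 2 5 12 1 4 9)| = 9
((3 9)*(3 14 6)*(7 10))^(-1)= ((3 9 14 6)(7 10))^(-1)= (3 6 14 9)(7 10)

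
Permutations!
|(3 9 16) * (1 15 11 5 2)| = |(1 15 11 5 2)(3 9 16)| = 15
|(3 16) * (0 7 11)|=|(0 7 11)(3 16)|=6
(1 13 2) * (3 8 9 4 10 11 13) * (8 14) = (1 3 14 8 9 4 10 11 13 2) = [0, 3, 1, 14, 10, 5, 6, 7, 9, 4, 11, 13, 12, 2, 8]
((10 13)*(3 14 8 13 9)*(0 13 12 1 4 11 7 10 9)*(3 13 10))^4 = (1 3)(4 14)(7 12)(8 11)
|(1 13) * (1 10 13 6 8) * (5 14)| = |(1 6 8)(5 14)(10 13)| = 6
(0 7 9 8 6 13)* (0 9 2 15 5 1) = (0 7 2 15 5 1)(6 13 9 8) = [7, 0, 15, 3, 4, 1, 13, 2, 6, 8, 10, 11, 12, 9, 14, 5]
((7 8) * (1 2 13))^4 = ((1 2 13)(7 8))^4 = (1 2 13)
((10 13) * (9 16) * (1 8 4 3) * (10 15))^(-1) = (1 3 4 8)(9 16)(10 15 13)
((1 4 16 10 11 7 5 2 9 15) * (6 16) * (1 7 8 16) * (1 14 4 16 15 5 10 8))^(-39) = ((1 16 8 15 7 10 11)(2 9 5)(4 6 14))^(-39) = (1 15 11 8 10 16 7)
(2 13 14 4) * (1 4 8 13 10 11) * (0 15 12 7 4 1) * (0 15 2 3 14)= [2, 1, 10, 14, 3, 5, 6, 4, 13, 9, 11, 15, 7, 0, 8, 12]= (0 2 10 11 15 12 7 4 3 14 8 13)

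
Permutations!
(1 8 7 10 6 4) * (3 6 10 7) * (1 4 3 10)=(1 8 10)(3 6)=[0, 8, 2, 6, 4, 5, 3, 7, 10, 9, 1]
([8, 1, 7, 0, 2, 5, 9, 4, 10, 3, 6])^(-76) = (0 10 9)(2 4 7)(3 8 6)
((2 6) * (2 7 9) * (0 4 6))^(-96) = (9)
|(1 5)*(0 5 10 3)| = 5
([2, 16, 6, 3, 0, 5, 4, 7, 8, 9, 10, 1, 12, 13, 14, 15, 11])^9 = (16)(0 2 6 4)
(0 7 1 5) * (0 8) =(0 7 1 5 8) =[7, 5, 2, 3, 4, 8, 6, 1, 0]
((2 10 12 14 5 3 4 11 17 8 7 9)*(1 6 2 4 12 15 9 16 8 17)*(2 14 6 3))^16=(17)(1 14 15)(2 4 12)(3 5 9)(6 10 11)(7 16 8)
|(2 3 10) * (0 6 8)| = |(0 6 8)(2 3 10)| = 3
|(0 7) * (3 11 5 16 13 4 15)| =|(0 7)(3 11 5 16 13 4 15)| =14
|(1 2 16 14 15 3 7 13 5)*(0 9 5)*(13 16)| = 30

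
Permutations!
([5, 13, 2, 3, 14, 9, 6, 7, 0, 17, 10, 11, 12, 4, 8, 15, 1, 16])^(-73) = (0 4 16 5 14 1 9 8 13 17)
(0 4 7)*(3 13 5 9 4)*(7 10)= (0 3 13 5 9 4 10 7)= [3, 1, 2, 13, 10, 9, 6, 0, 8, 4, 7, 11, 12, 5]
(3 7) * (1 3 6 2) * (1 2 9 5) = (1 3 7 6 9 5) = [0, 3, 2, 7, 4, 1, 9, 6, 8, 5]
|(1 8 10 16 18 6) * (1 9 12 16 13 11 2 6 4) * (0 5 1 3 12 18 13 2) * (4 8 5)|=42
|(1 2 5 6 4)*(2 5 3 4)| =6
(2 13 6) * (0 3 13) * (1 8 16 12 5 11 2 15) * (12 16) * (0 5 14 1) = (16)(0 3 13 6 15)(1 8 12 14)(2 5 11) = [3, 8, 5, 13, 4, 11, 15, 7, 12, 9, 10, 2, 14, 6, 1, 0, 16]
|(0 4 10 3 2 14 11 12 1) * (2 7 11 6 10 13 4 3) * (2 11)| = 10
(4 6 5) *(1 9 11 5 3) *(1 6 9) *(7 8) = [0, 1, 2, 6, 9, 4, 3, 8, 7, 11, 10, 5] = (3 6)(4 9 11 5)(7 8)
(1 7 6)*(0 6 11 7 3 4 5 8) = (0 6 1 3 4 5 8)(7 11) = [6, 3, 2, 4, 5, 8, 1, 11, 0, 9, 10, 7]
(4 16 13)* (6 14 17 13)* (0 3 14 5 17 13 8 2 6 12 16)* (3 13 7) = [13, 1, 6, 14, 0, 17, 5, 3, 2, 9, 10, 11, 16, 4, 7, 15, 12, 8] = (0 13 4)(2 6 5 17 8)(3 14 7)(12 16)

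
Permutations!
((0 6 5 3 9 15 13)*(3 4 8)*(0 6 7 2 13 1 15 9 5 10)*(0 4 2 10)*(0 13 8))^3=(0 4 10 7)(1 15)(2 5 3 8)(6 13)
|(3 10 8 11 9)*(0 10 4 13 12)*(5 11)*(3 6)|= 11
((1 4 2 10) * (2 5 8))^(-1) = ((1 4 5 8 2 10))^(-1) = (1 10 2 8 5 4)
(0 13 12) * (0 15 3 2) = (0 13 12 15 3 2) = [13, 1, 0, 2, 4, 5, 6, 7, 8, 9, 10, 11, 15, 12, 14, 3]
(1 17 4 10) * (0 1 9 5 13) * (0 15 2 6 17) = (0 1)(2 6 17 4 10 9 5 13 15) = [1, 0, 6, 3, 10, 13, 17, 7, 8, 5, 9, 11, 12, 15, 14, 2, 16, 4]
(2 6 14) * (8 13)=(2 6 14)(8 13)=[0, 1, 6, 3, 4, 5, 14, 7, 13, 9, 10, 11, 12, 8, 2]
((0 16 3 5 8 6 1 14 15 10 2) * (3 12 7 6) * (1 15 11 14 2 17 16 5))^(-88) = ((0 5 8 3 1 2)(6 15 10 17 16 12 7)(11 14))^(-88) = (0 8 1)(2 5 3)(6 17 7 10 12 15 16)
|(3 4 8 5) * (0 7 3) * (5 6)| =|(0 7 3 4 8 6 5)| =7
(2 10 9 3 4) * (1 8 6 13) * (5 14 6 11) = [0, 8, 10, 4, 2, 14, 13, 7, 11, 3, 9, 5, 12, 1, 6] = (1 8 11 5 14 6 13)(2 10 9 3 4)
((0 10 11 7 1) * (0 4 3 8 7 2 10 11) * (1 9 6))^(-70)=((0 11 2 10)(1 4 3 8 7 9 6))^(-70)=(0 2)(10 11)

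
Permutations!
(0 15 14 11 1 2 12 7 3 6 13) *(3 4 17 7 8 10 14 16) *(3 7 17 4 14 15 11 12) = (17)(0 11 1 2 3 6 13)(7 14 12 8 10 15 16) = [11, 2, 3, 6, 4, 5, 13, 14, 10, 9, 15, 1, 8, 0, 12, 16, 7, 17]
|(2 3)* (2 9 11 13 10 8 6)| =8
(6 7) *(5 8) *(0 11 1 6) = (0 11 1 6 7)(5 8) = [11, 6, 2, 3, 4, 8, 7, 0, 5, 9, 10, 1]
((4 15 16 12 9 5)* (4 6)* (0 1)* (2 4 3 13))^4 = ((0 1)(2 4 15 16 12 9 5 6 3 13))^4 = (2 12 3 15 5)(4 9 13 16 6)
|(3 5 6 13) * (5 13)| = |(3 13)(5 6)| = 2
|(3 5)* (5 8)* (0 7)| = 6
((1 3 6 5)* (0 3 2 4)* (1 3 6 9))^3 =(0 3 2 6 9 4 5 1)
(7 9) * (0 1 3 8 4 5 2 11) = (0 1 3 8 4 5 2 11)(7 9) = [1, 3, 11, 8, 5, 2, 6, 9, 4, 7, 10, 0]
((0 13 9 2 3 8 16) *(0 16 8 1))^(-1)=((16)(0 13 9 2 3 1))^(-1)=(16)(0 1 3 2 9 13)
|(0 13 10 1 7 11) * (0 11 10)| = 6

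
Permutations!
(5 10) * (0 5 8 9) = (0 5 10 8 9) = [5, 1, 2, 3, 4, 10, 6, 7, 9, 0, 8]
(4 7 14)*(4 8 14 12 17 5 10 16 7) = (5 10 16 7 12 17)(8 14) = [0, 1, 2, 3, 4, 10, 6, 12, 14, 9, 16, 11, 17, 13, 8, 15, 7, 5]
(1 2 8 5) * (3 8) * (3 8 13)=(1 2 8 5)(3 13)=[0, 2, 8, 13, 4, 1, 6, 7, 5, 9, 10, 11, 12, 3]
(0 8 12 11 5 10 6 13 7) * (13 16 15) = (0 8 12 11 5 10 6 16 15 13 7) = [8, 1, 2, 3, 4, 10, 16, 0, 12, 9, 6, 5, 11, 7, 14, 13, 15]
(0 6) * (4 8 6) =(0 4 8 6) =[4, 1, 2, 3, 8, 5, 0, 7, 6]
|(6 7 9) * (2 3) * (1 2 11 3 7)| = |(1 2 7 9 6)(3 11)| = 10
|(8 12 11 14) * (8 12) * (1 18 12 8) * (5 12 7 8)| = 4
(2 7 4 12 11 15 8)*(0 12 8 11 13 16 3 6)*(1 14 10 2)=(0 12 13 16 3 6)(1 14 10 2 7 4 8)(11 15)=[12, 14, 7, 6, 8, 5, 0, 4, 1, 9, 2, 15, 13, 16, 10, 11, 3]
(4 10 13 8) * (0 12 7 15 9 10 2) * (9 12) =(0 9 10 13 8 4 2)(7 15 12) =[9, 1, 0, 3, 2, 5, 6, 15, 4, 10, 13, 11, 7, 8, 14, 12]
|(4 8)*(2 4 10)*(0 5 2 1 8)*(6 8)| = |(0 5 2 4)(1 6 8 10)| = 4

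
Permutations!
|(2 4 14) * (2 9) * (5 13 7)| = |(2 4 14 9)(5 13 7)| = 12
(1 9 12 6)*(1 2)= (1 9 12 6 2)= [0, 9, 1, 3, 4, 5, 2, 7, 8, 12, 10, 11, 6]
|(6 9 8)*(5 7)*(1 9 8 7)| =|(1 9 7 5)(6 8)| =4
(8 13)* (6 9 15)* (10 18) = (6 9 15)(8 13)(10 18) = [0, 1, 2, 3, 4, 5, 9, 7, 13, 15, 18, 11, 12, 8, 14, 6, 16, 17, 10]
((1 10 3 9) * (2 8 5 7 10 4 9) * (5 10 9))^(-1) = ((1 4 5 7 9)(2 8 10 3))^(-1) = (1 9 7 5 4)(2 3 10 8)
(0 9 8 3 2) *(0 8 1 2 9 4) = (0 4)(1 2 8 3 9) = [4, 2, 8, 9, 0, 5, 6, 7, 3, 1]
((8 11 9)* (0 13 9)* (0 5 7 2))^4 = (0 11)(2 8)(5 13)(7 9)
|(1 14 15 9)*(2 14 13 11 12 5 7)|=10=|(1 13 11 12 5 7 2 14 15 9)|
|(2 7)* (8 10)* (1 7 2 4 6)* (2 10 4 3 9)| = 9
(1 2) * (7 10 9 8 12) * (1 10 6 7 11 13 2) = [0, 1, 10, 3, 4, 5, 7, 6, 12, 8, 9, 13, 11, 2] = (2 10 9 8 12 11 13)(6 7)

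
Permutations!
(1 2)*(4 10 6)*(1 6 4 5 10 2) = [0, 1, 6, 3, 2, 10, 5, 7, 8, 9, 4] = (2 6 5 10 4)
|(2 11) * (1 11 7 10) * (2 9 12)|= |(1 11 9 12 2 7 10)|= 7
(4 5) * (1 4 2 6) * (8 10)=(1 4 5 2 6)(8 10)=[0, 4, 6, 3, 5, 2, 1, 7, 10, 9, 8]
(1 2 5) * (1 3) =[0, 2, 5, 1, 4, 3] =(1 2 5 3)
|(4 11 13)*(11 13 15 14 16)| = 4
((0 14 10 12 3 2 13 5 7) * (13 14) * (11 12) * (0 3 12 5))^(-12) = ((0 13)(2 14 10 11 5 7 3))^(-12) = (2 10 5 3 14 11 7)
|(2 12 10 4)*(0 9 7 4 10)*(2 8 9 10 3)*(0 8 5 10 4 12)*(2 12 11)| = |(0 4 5 10 3 12 8 9 7 11 2)| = 11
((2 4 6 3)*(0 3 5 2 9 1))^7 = (0 1 9 3)(2 5 6 4)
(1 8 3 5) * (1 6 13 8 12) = (1 12)(3 5 6 13 8) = [0, 12, 2, 5, 4, 6, 13, 7, 3, 9, 10, 11, 1, 8]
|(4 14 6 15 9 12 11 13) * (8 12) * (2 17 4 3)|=12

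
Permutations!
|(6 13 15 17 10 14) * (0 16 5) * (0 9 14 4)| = 11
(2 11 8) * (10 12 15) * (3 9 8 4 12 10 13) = (2 11 4 12 15 13 3 9 8) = [0, 1, 11, 9, 12, 5, 6, 7, 2, 8, 10, 4, 15, 3, 14, 13]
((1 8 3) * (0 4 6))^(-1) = (0 6 4)(1 3 8)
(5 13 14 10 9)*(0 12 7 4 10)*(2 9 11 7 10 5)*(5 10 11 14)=[12, 1, 9, 3, 10, 13, 6, 4, 8, 2, 14, 7, 11, 5, 0]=(0 12 11 7 4 10 14)(2 9)(5 13)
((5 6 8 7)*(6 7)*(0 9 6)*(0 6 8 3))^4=(0 3 6 8 9)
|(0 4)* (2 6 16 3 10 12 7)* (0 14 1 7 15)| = 12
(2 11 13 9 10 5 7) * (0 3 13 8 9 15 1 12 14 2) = (0 3 13 15 1 12 14 2 11 8 9 10 5 7) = [3, 12, 11, 13, 4, 7, 6, 0, 9, 10, 5, 8, 14, 15, 2, 1]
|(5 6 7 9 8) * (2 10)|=|(2 10)(5 6 7 9 8)|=10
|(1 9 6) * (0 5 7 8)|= 12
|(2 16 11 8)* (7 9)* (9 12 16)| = 7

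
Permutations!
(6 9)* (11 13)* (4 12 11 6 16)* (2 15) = (2 15)(4 12 11 13 6 9 16) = [0, 1, 15, 3, 12, 5, 9, 7, 8, 16, 10, 13, 11, 6, 14, 2, 4]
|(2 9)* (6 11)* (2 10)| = |(2 9 10)(6 11)| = 6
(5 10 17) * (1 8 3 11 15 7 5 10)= (1 8 3 11 15 7 5)(10 17)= [0, 8, 2, 11, 4, 1, 6, 5, 3, 9, 17, 15, 12, 13, 14, 7, 16, 10]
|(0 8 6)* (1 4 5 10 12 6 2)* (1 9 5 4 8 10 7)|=12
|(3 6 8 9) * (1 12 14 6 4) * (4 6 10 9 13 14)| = 21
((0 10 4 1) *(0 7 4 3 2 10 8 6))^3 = (10)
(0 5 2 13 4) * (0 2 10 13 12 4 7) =(0 5 10 13 7)(2 12 4) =[5, 1, 12, 3, 2, 10, 6, 0, 8, 9, 13, 11, 4, 7]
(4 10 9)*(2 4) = (2 4 10 9) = [0, 1, 4, 3, 10, 5, 6, 7, 8, 2, 9]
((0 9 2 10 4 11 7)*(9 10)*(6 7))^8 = (0 4 6)(7 10 11)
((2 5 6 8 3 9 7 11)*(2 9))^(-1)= (2 3 8 6 5)(7 9 11)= ((2 5 6 8 3)(7 11 9))^(-1)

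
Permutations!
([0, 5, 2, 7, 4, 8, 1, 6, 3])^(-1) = [0, 6, 2, 8, 4, 1, 7, 3, 5]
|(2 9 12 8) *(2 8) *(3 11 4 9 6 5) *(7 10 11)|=10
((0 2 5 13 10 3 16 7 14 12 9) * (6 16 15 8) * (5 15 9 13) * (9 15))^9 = ((0 2 9)(3 15 8 6 16 7 14 12 13 10))^9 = (3 10 13 12 14 7 16 6 8 15)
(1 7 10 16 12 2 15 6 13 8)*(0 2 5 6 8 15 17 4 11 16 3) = [2, 7, 17, 0, 11, 6, 13, 10, 1, 9, 3, 16, 5, 15, 14, 8, 12, 4] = (0 2 17 4 11 16 12 5 6 13 15 8 1 7 10 3)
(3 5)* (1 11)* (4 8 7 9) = [0, 11, 2, 5, 8, 3, 6, 9, 7, 4, 10, 1] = (1 11)(3 5)(4 8 7 9)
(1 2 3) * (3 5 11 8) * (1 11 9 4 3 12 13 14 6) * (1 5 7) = (1 2 7)(3 11 8 12 13 14 6 5 9 4) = [0, 2, 7, 11, 3, 9, 5, 1, 12, 4, 10, 8, 13, 14, 6]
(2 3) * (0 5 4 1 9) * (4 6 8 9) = (0 5 6 8 9)(1 4)(2 3) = [5, 4, 3, 2, 1, 6, 8, 7, 9, 0]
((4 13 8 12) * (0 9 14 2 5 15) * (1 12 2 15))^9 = ((0 9 14 15)(1 12 4 13 8 2 5))^9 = (0 9 14 15)(1 4 8 5 12 13 2)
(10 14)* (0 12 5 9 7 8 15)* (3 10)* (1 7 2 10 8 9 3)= (0 12 5 3 8 15)(1 7 9 2 10 14)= [12, 7, 10, 8, 4, 3, 6, 9, 15, 2, 14, 11, 5, 13, 1, 0]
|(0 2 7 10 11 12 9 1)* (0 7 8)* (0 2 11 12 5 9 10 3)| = 14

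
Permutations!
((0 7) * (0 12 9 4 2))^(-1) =((0 7 12 9 4 2))^(-1) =(0 2 4 9 12 7)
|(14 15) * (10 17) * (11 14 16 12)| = |(10 17)(11 14 15 16 12)| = 10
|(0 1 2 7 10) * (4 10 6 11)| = |(0 1 2 7 6 11 4 10)| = 8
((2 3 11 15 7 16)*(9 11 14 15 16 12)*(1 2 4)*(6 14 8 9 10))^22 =((1 2 3 8 9 11 16 4)(6 14 15 7 12 10))^22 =(1 16 9 3)(2 4 11 8)(6 12 15)(7 14 10)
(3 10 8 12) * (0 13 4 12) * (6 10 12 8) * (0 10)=(0 13 4 8 10 6)(3 12)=[13, 1, 2, 12, 8, 5, 0, 7, 10, 9, 6, 11, 3, 4]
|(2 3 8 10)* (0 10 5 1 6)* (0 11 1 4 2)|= |(0 10)(1 6 11)(2 3 8 5 4)|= 30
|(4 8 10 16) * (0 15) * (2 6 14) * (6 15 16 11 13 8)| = 28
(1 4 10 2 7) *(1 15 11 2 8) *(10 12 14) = (1 4 12 14 10 8)(2 7 15 11) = [0, 4, 7, 3, 12, 5, 6, 15, 1, 9, 8, 2, 14, 13, 10, 11]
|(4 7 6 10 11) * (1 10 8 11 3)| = 15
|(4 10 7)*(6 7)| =|(4 10 6 7)| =4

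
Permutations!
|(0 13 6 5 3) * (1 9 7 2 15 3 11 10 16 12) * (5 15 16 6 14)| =18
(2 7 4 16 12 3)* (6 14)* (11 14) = [0, 1, 7, 2, 16, 5, 11, 4, 8, 9, 10, 14, 3, 13, 6, 15, 12] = (2 7 4 16 12 3)(6 11 14)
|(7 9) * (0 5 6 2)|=4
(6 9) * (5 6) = [0, 1, 2, 3, 4, 6, 9, 7, 8, 5] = (5 6 9)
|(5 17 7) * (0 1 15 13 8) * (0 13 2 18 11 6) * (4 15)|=|(0 1 4 15 2 18 11 6)(5 17 7)(8 13)|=24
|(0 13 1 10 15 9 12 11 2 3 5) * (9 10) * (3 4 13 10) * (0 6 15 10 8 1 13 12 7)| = |(0 8 1 9 7)(2 4 12 11)(3 5 6 15)| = 20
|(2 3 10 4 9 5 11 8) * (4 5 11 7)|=9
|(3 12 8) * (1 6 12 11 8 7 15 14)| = |(1 6 12 7 15 14)(3 11 8)| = 6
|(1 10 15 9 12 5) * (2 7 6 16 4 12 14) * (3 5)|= |(1 10 15 9 14 2 7 6 16 4 12 3 5)|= 13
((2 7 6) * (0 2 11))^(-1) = (0 11 6 7 2)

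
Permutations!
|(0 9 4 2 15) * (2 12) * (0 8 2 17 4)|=|(0 9)(2 15 8)(4 12 17)|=6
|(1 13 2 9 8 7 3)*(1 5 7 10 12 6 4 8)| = 60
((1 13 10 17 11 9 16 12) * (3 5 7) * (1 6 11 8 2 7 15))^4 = (1 8 5 10 7)(2 15 17 3 13)(6 12 16 9 11)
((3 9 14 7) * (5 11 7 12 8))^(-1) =(3 7 11 5 8 12 14 9)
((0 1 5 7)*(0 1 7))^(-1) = ((0 7 1 5))^(-1) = (0 5 1 7)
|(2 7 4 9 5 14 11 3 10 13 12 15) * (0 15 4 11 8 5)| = 33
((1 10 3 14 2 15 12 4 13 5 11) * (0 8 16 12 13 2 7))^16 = (0 8 16 12 4 2 15 13 5 11 1 10 3 14 7)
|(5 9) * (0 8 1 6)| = 4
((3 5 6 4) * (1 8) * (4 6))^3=((1 8)(3 5 4))^3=(1 8)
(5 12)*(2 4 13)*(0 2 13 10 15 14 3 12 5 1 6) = (0 2 4 10 15 14 3 12 1 6) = [2, 6, 4, 12, 10, 5, 0, 7, 8, 9, 15, 11, 1, 13, 3, 14]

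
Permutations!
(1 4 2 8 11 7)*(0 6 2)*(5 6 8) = (0 8 11 7 1 4)(2 5 6) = [8, 4, 5, 3, 0, 6, 2, 1, 11, 9, 10, 7]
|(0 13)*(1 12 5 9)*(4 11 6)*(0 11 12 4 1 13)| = |(1 4 12 5 9 13 11 6)| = 8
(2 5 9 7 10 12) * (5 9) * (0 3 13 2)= (0 3 13 2 9 7 10 12)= [3, 1, 9, 13, 4, 5, 6, 10, 8, 7, 12, 11, 0, 2]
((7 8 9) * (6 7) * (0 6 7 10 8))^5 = (0 7 9 8 10 6)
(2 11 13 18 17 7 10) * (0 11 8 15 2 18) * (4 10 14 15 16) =(0 11 13)(2 8 16 4 10 18 17 7 14 15) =[11, 1, 8, 3, 10, 5, 6, 14, 16, 9, 18, 13, 12, 0, 15, 2, 4, 7, 17]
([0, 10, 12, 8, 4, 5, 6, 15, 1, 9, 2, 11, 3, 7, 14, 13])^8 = (1 2 3)(7 13 15)(8 10 12)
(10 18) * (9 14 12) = [0, 1, 2, 3, 4, 5, 6, 7, 8, 14, 18, 11, 9, 13, 12, 15, 16, 17, 10] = (9 14 12)(10 18)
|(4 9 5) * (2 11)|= |(2 11)(4 9 5)|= 6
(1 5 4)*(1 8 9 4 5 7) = (1 7)(4 8 9) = [0, 7, 2, 3, 8, 5, 6, 1, 9, 4]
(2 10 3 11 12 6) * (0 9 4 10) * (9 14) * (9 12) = (0 14 12 6 2)(3 11 9 4 10) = [14, 1, 0, 11, 10, 5, 2, 7, 8, 4, 3, 9, 6, 13, 12]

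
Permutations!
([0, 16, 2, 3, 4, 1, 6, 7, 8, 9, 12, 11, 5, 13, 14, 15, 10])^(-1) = [0, 5, 2, 3, 4, 12, 6, 7, 8, 9, 16, 11, 10, 13, 14, 15, 1]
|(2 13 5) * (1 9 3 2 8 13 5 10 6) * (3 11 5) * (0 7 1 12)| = 22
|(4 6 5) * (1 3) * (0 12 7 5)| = 6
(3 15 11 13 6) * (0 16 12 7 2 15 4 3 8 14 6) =(0 16 12 7 2 15 11 13)(3 4)(6 8 14) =[16, 1, 15, 4, 3, 5, 8, 2, 14, 9, 10, 13, 7, 0, 6, 11, 12]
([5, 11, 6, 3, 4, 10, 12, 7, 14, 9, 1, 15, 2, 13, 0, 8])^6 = [8, 5, 2, 3, 4, 14, 6, 7, 11, 9, 0, 10, 12, 13, 15, 1]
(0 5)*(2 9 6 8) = [5, 1, 9, 3, 4, 0, 8, 7, 2, 6] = (0 5)(2 9 6 8)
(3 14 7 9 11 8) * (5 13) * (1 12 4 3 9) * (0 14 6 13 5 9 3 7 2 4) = (0 14 2 4 7 1 12)(3 6 13 9 11 8) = [14, 12, 4, 6, 7, 5, 13, 1, 3, 11, 10, 8, 0, 9, 2]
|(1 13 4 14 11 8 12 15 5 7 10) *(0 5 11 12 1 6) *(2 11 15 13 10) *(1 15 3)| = 44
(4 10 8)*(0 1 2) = (0 1 2)(4 10 8) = [1, 2, 0, 3, 10, 5, 6, 7, 4, 9, 8]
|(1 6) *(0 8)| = 2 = |(0 8)(1 6)|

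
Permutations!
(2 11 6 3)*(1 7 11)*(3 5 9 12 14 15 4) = (1 7 11 6 5 9 12 14 15 4 3 2) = [0, 7, 1, 2, 3, 9, 5, 11, 8, 12, 10, 6, 14, 13, 15, 4]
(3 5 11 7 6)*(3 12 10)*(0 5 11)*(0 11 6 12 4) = (0 5 11 7 12 10 3 6 4) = [5, 1, 2, 6, 0, 11, 4, 12, 8, 9, 3, 7, 10]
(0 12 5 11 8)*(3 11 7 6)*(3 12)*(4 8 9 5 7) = (0 3 11 9 5 4 8)(6 12 7) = [3, 1, 2, 11, 8, 4, 12, 6, 0, 5, 10, 9, 7]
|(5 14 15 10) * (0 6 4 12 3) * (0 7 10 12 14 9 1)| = 12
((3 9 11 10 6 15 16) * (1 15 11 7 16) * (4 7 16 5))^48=(16)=((1 15)(3 9 16)(4 7 5)(6 11 10))^48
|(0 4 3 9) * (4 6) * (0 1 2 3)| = |(0 6 4)(1 2 3 9)| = 12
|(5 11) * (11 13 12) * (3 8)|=4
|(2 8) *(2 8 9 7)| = 3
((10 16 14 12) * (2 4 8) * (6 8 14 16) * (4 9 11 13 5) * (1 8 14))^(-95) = (16)(1 8 2 9 11 13 5 4)(6 14 12 10)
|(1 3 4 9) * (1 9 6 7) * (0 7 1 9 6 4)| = |(0 7 9 6 1 3)| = 6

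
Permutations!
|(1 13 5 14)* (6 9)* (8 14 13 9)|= 10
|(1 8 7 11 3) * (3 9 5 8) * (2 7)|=|(1 3)(2 7 11 9 5 8)|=6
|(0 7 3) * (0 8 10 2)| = 6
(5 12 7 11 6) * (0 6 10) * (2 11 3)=(0 6 5 12 7 3 2 11 10)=[6, 1, 11, 2, 4, 12, 5, 3, 8, 9, 0, 10, 7]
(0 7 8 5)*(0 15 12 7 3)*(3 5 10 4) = [5, 1, 2, 0, 3, 15, 6, 8, 10, 9, 4, 11, 7, 13, 14, 12] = (0 5 15 12 7 8 10 4 3)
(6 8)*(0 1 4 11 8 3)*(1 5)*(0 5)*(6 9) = (1 4 11 8 9 6 3 5) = [0, 4, 2, 5, 11, 1, 3, 7, 9, 6, 10, 8]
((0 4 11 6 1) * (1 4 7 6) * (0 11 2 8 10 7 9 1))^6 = (0 1)(9 11) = ((0 9 1 11)(2 8 10 7 6 4))^6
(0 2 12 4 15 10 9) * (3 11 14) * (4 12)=(0 2 4 15 10 9)(3 11 14)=[2, 1, 4, 11, 15, 5, 6, 7, 8, 0, 9, 14, 12, 13, 3, 10]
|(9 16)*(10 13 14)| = |(9 16)(10 13 14)| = 6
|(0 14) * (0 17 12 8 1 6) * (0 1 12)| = |(0 14 17)(1 6)(8 12)| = 6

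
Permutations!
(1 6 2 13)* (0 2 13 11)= [2, 6, 11, 3, 4, 5, 13, 7, 8, 9, 10, 0, 12, 1]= (0 2 11)(1 6 13)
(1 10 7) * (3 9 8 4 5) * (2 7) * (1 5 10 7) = (1 7 5 3 9 8 4 10 2) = [0, 7, 1, 9, 10, 3, 6, 5, 4, 8, 2]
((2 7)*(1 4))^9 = ((1 4)(2 7))^9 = (1 4)(2 7)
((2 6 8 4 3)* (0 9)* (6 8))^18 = (9)(2 4)(3 8)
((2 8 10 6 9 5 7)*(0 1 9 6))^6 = (0 8 7 9)(1 10 2 5)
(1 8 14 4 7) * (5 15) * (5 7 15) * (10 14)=(1 8 10 14 4 15 7)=[0, 8, 2, 3, 15, 5, 6, 1, 10, 9, 14, 11, 12, 13, 4, 7]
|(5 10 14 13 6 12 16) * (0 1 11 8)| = |(0 1 11 8)(5 10 14 13 6 12 16)| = 28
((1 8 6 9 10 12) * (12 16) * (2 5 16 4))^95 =((1 8 6 9 10 4 2 5 16 12))^95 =(1 4)(2 8)(5 6)(9 16)(10 12)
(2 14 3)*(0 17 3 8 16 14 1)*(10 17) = [10, 0, 1, 2, 4, 5, 6, 7, 16, 9, 17, 11, 12, 13, 8, 15, 14, 3] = (0 10 17 3 2 1)(8 16 14)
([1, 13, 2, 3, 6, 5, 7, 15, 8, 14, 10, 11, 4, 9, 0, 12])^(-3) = [13, 9, 2, 3, 7, 5, 15, 12, 8, 0, 10, 11, 6, 14, 1, 4]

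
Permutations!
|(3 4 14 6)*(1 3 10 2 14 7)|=|(1 3 4 7)(2 14 6 10)|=4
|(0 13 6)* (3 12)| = 6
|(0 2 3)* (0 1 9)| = 5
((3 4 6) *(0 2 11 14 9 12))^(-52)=(0 11 9)(2 14 12)(3 6 4)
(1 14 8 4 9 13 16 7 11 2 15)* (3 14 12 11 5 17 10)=(1 12 11 2 15)(3 14 8 4 9 13 16 7 5 17 10)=[0, 12, 15, 14, 9, 17, 6, 5, 4, 13, 3, 2, 11, 16, 8, 1, 7, 10]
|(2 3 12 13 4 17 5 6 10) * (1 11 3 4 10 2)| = |(1 11 3 12 13 10)(2 4 17 5 6)| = 30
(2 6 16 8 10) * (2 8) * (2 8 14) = [0, 1, 6, 3, 4, 5, 16, 7, 10, 9, 14, 11, 12, 13, 2, 15, 8] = (2 6 16 8 10 14)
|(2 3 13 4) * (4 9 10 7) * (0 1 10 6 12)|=11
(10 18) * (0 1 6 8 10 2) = (0 1 6 8 10 18 2) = [1, 6, 0, 3, 4, 5, 8, 7, 10, 9, 18, 11, 12, 13, 14, 15, 16, 17, 2]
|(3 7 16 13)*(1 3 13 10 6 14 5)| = 8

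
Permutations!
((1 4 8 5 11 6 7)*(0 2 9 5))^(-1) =((0 2 9 5 11 6 7 1 4 8))^(-1) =(0 8 4 1 7 6 11 5 9 2)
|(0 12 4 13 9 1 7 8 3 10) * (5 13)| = 11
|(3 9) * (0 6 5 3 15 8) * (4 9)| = 8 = |(0 6 5 3 4 9 15 8)|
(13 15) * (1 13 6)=(1 13 15 6)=[0, 13, 2, 3, 4, 5, 1, 7, 8, 9, 10, 11, 12, 15, 14, 6]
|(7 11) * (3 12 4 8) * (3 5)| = |(3 12 4 8 5)(7 11)| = 10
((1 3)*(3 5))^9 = (5)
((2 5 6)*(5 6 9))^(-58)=(9)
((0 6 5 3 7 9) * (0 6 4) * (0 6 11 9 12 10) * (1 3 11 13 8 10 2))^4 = ((0 4 6 5 11 9 13 8 10)(1 3 7 12 2))^4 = (0 11 10 5 8 6 13 4 9)(1 2 12 7 3)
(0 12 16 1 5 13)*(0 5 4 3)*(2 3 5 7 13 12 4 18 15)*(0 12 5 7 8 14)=[4, 18, 3, 12, 7, 5, 6, 13, 14, 9, 10, 11, 16, 8, 0, 2, 1, 17, 15]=(0 4 7 13 8 14)(1 18 15 2 3 12 16)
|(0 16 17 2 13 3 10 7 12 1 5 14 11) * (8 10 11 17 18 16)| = 26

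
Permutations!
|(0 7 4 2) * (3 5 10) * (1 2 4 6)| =15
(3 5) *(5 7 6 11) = (3 7 6 11 5) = [0, 1, 2, 7, 4, 3, 11, 6, 8, 9, 10, 5]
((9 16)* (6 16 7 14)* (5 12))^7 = (5 12)(6 9 14 16 7)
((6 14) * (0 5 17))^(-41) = (0 5 17)(6 14)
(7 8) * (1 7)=[0, 7, 2, 3, 4, 5, 6, 8, 1]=(1 7 8)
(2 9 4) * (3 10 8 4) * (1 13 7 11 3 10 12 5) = [0, 13, 9, 12, 2, 1, 6, 11, 4, 10, 8, 3, 5, 7] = (1 13 7 11 3 12 5)(2 9 10 8 4)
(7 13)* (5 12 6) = (5 12 6)(7 13) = [0, 1, 2, 3, 4, 12, 5, 13, 8, 9, 10, 11, 6, 7]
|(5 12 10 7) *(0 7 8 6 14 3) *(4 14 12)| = 12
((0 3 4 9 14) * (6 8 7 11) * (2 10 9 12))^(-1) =((0 3 4 12 2 10 9 14)(6 8 7 11))^(-1) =(0 14 9 10 2 12 4 3)(6 11 7 8)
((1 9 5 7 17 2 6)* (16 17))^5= ((1 9 5 7 16 17 2 6))^5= (1 17 5 6 16 9 2 7)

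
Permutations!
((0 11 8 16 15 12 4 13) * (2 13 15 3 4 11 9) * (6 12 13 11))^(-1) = ((0 9 2 11 8 16 3 4 15 13)(6 12))^(-1) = (0 13 15 4 3 16 8 11 2 9)(6 12)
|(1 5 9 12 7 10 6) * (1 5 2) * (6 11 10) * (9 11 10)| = 6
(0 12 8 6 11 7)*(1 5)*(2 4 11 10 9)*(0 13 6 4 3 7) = [12, 5, 3, 7, 11, 1, 10, 13, 4, 2, 9, 0, 8, 6] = (0 12 8 4 11)(1 5)(2 3 7 13 6 10 9)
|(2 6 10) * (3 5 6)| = |(2 3 5 6 10)| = 5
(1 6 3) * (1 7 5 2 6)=(2 6 3 7 5)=[0, 1, 6, 7, 4, 2, 3, 5]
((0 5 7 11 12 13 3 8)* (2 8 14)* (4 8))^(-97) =(0 7 12 3 2 8 5 11 13 14 4)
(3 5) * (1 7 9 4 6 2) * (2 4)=[0, 7, 1, 5, 6, 3, 4, 9, 8, 2]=(1 7 9 2)(3 5)(4 6)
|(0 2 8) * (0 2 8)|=|(0 8 2)|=3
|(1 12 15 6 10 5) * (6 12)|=4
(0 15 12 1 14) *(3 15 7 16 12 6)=(0 7 16 12 1 14)(3 15 6)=[7, 14, 2, 15, 4, 5, 3, 16, 8, 9, 10, 11, 1, 13, 0, 6, 12]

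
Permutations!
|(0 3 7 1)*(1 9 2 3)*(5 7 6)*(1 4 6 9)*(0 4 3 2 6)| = |(0 3 9 6 5 7 1 4)| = 8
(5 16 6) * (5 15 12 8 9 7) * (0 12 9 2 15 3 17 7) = (0 12 8 2 15 9)(3 17 7 5 16 6) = [12, 1, 15, 17, 4, 16, 3, 5, 2, 0, 10, 11, 8, 13, 14, 9, 6, 7]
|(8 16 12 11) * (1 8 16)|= 6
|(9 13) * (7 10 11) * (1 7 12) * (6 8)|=|(1 7 10 11 12)(6 8)(9 13)|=10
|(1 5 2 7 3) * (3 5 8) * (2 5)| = |(1 8 3)(2 7)| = 6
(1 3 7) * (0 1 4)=(0 1 3 7 4)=[1, 3, 2, 7, 0, 5, 6, 4]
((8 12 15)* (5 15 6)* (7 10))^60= (15)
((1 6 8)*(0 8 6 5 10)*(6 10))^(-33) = (0 5)(1 10)(6 8) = ((0 8 1 5 6 10))^(-33)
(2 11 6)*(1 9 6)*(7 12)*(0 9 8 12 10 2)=(0 9 6)(1 8 12 7 10 2 11)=[9, 8, 11, 3, 4, 5, 0, 10, 12, 6, 2, 1, 7]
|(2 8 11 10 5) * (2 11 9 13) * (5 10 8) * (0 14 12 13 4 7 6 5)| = |(0 14 12 13 2)(4 7 6 5 11 8 9)| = 35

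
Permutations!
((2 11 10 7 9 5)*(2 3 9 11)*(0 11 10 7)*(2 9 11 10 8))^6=((0 10)(2 9 5 3 11 7 8))^6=(2 8 7 11 3 5 9)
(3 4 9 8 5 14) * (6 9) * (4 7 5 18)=(3 7 5 14)(4 6 9 8 18)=[0, 1, 2, 7, 6, 14, 9, 5, 18, 8, 10, 11, 12, 13, 3, 15, 16, 17, 4]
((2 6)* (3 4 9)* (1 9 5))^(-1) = ((1 9 3 4 5)(2 6))^(-1) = (1 5 4 3 9)(2 6)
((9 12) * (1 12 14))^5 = (1 12 9 14)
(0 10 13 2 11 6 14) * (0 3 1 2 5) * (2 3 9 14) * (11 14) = [10, 3, 14, 1, 4, 0, 2, 7, 8, 11, 13, 6, 12, 5, 9] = (0 10 13 5)(1 3)(2 14 9 11 6)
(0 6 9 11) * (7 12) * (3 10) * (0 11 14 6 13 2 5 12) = (0 13 2 5 12 7)(3 10)(6 9 14) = [13, 1, 5, 10, 4, 12, 9, 0, 8, 14, 3, 11, 7, 2, 6]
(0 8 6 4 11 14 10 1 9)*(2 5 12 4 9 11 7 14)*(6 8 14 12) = (0 14 10 1 11 2 5 6 9)(4 7 12) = [14, 11, 5, 3, 7, 6, 9, 12, 8, 0, 1, 2, 4, 13, 10]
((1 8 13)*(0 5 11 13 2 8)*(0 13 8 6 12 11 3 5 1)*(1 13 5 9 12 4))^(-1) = (0 13)(1 4 6 2 8 11 12 9 3 5)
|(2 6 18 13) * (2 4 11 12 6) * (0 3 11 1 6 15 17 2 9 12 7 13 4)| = |(0 3 11 7 13)(1 6 18 4)(2 9 12 15 17)| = 20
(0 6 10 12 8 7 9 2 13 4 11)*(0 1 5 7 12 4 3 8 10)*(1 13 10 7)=(0 6)(1 5)(2 10 4 11 13 3 8 12 7 9)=[6, 5, 10, 8, 11, 1, 0, 9, 12, 2, 4, 13, 7, 3]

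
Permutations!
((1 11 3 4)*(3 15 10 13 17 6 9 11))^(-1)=(1 4 3)(6 17 13 10 15 11 9)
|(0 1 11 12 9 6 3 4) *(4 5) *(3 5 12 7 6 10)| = |(0 1 11 7 6 5 4)(3 12 9 10)| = 28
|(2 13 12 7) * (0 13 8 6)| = |(0 13 12 7 2 8 6)| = 7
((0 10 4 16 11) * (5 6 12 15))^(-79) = ((0 10 4 16 11)(5 6 12 15))^(-79) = (0 10 4 16 11)(5 6 12 15)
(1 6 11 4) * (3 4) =[0, 6, 2, 4, 1, 5, 11, 7, 8, 9, 10, 3] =(1 6 11 3 4)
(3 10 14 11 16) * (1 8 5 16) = (1 8 5 16 3 10 14 11) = [0, 8, 2, 10, 4, 16, 6, 7, 5, 9, 14, 1, 12, 13, 11, 15, 3]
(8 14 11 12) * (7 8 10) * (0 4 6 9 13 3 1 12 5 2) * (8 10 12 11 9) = (0 4 6 8 14 9 13 3 1 11 5 2)(7 10) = [4, 11, 0, 1, 6, 2, 8, 10, 14, 13, 7, 5, 12, 3, 9]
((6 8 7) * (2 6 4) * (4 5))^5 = (2 4 5 7 8 6)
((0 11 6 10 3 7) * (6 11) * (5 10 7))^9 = (11)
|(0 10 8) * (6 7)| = 6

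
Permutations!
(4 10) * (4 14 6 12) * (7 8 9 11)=[0, 1, 2, 3, 10, 5, 12, 8, 9, 11, 14, 7, 4, 13, 6]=(4 10 14 6 12)(7 8 9 11)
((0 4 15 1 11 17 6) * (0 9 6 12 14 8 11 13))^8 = (0 1 4 13 15)(8 12 11 14 17)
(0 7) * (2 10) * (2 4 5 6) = (0 7)(2 10 4 5 6) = [7, 1, 10, 3, 5, 6, 2, 0, 8, 9, 4]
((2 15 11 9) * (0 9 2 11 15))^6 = (15)(0 11)(2 9)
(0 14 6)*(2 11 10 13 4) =(0 14 6)(2 11 10 13 4) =[14, 1, 11, 3, 2, 5, 0, 7, 8, 9, 13, 10, 12, 4, 6]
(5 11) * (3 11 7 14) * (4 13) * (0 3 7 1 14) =(0 3 11 5 1 14 7)(4 13) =[3, 14, 2, 11, 13, 1, 6, 0, 8, 9, 10, 5, 12, 4, 7]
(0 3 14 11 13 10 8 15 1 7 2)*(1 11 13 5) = (0 3 14 13 10 8 15 11 5 1 7 2) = [3, 7, 0, 14, 4, 1, 6, 2, 15, 9, 8, 5, 12, 10, 13, 11]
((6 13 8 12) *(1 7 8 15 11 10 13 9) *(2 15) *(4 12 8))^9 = ((1 7 4 12 6 9)(2 15 11 10 13))^9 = (1 12)(2 13 10 11 15)(4 9)(6 7)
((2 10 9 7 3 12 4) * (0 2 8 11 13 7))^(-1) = (0 9 10 2)(3 7 13 11 8 4 12)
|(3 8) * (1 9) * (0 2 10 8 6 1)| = |(0 2 10 8 3 6 1 9)| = 8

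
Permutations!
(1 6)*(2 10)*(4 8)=(1 6)(2 10)(4 8)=[0, 6, 10, 3, 8, 5, 1, 7, 4, 9, 2]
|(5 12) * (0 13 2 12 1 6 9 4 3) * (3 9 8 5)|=20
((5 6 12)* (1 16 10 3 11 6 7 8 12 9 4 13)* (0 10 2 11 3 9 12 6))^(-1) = ((0 10 9 4 13 1 16 2 11)(5 7 8 6 12))^(-1) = (0 11 2 16 1 13 4 9 10)(5 12 6 8 7)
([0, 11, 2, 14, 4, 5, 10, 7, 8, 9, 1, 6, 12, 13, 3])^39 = (1 10 6 11)(3 14)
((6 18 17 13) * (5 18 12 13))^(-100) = (5 17 18)(6 13 12)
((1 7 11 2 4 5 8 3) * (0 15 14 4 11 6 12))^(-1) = ((0 15 14 4 5 8 3 1 7 6 12)(2 11))^(-1) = (0 12 6 7 1 3 8 5 4 14 15)(2 11)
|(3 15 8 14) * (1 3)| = 5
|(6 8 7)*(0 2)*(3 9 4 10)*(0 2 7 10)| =8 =|(0 7 6 8 10 3 9 4)|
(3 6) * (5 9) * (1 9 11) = (1 9 5 11)(3 6) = [0, 9, 2, 6, 4, 11, 3, 7, 8, 5, 10, 1]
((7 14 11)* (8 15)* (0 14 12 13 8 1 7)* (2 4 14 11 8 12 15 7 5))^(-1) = ((0 11)(1 5 2 4 14 8 7 15)(12 13))^(-1) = (0 11)(1 15 7 8 14 4 2 5)(12 13)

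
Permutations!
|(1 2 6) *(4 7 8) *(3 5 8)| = |(1 2 6)(3 5 8 4 7)| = 15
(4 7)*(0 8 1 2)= [8, 2, 0, 3, 7, 5, 6, 4, 1]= (0 8 1 2)(4 7)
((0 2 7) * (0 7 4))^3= (7)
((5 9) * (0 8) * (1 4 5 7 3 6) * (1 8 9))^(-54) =((0 9 7 3 6 8)(1 4 5))^(-54) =(9)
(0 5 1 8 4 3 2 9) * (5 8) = (0 8 4 3 2 9)(1 5) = [8, 5, 9, 2, 3, 1, 6, 7, 4, 0]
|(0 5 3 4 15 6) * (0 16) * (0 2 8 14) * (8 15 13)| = 28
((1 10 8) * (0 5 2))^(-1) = ((0 5 2)(1 10 8))^(-1) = (0 2 5)(1 8 10)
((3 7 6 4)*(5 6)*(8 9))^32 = (9)(3 5 4 7 6)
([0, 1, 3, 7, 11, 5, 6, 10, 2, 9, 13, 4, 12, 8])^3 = [0, 1, 10, 13, 11, 5, 6, 8, 7, 9, 2, 4, 12, 3]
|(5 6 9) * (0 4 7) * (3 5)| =12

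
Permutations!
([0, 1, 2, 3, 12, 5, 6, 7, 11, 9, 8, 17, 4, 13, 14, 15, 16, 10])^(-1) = [0, 1, 2, 3, 12, 5, 6, 7, 10, 9, 17, 8, 4, 13, 14, 15, 16, 11]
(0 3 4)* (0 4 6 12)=[3, 1, 2, 6, 4, 5, 12, 7, 8, 9, 10, 11, 0]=(0 3 6 12)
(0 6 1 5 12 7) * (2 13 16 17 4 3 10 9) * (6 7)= [7, 5, 13, 10, 3, 12, 1, 0, 8, 2, 9, 11, 6, 16, 14, 15, 17, 4]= (0 7)(1 5 12 6)(2 13 16 17 4 3 10 9)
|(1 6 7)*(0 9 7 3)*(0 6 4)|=10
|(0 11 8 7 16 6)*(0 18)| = 7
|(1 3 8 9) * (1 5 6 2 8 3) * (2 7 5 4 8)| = 3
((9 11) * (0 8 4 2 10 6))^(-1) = ((0 8 4 2 10 6)(9 11))^(-1) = (0 6 10 2 4 8)(9 11)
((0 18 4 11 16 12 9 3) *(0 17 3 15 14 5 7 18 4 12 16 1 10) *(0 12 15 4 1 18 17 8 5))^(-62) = (0 15 11 9 10)(1 14 18 4 12)(3 7 8 17 5)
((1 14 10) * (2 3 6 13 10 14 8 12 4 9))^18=(14)(1 13 3 9 12)(2 4 8 10 6)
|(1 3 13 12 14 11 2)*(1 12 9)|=|(1 3 13 9)(2 12 14 11)|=4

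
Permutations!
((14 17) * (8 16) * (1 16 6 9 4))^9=(1 6)(4 8)(9 16)(14 17)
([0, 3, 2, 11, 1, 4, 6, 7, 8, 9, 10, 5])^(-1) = [0, 4, 2, 1, 5, 11, 6, 7, 8, 9, 10, 3]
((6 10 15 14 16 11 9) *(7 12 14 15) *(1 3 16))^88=(1 12 10 9 16)(3 14 7 6 11)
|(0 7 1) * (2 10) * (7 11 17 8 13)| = |(0 11 17 8 13 7 1)(2 10)| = 14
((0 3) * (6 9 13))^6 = (13)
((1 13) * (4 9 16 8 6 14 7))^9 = ((1 13)(4 9 16 8 6 14 7))^9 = (1 13)(4 16 6 7 9 8 14)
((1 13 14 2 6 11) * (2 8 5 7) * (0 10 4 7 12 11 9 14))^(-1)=(0 13 1 11 12 5 8 14 9 6 2 7 4 10)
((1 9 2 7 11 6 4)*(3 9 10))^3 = ((1 10 3 9 2 7 11 6 4))^3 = (1 9 11)(2 6 10)(3 7 4)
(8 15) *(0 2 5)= (0 2 5)(8 15)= [2, 1, 5, 3, 4, 0, 6, 7, 15, 9, 10, 11, 12, 13, 14, 8]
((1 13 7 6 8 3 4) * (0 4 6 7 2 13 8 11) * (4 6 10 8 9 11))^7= ((0 6 4 1 9 11)(2 13)(3 10 8))^7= (0 6 4 1 9 11)(2 13)(3 10 8)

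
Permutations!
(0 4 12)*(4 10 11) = (0 10 11 4 12) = [10, 1, 2, 3, 12, 5, 6, 7, 8, 9, 11, 4, 0]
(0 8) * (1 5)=(0 8)(1 5)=[8, 5, 2, 3, 4, 1, 6, 7, 0]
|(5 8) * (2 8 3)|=|(2 8 5 3)|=4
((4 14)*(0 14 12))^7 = ((0 14 4 12))^7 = (0 12 4 14)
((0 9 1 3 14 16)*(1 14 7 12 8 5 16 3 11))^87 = ((0 9 14 3 7 12 8 5 16)(1 11))^87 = (0 8 3)(1 11)(5 7 9)(12 14 16)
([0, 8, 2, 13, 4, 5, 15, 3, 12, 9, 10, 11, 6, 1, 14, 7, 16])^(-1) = [0, 13, 2, 7, 4, 5, 12, 15, 1, 9, 10, 11, 8, 3, 14, 6, 16]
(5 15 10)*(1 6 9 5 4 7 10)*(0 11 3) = (0 11 3)(1 6 9 5 15)(4 7 10) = [11, 6, 2, 0, 7, 15, 9, 10, 8, 5, 4, 3, 12, 13, 14, 1]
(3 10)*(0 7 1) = (0 7 1)(3 10) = [7, 0, 2, 10, 4, 5, 6, 1, 8, 9, 3]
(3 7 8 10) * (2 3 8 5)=(2 3 7 5)(8 10)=[0, 1, 3, 7, 4, 2, 6, 5, 10, 9, 8]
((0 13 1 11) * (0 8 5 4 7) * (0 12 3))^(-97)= (0 11 4 3 1 5 12 13 8 7)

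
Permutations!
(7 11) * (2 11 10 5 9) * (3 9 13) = (2 11 7 10 5 13 3 9) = [0, 1, 11, 9, 4, 13, 6, 10, 8, 2, 5, 7, 12, 3]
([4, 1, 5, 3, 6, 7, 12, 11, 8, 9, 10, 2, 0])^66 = [6, 1, 7, 3, 12, 11, 0, 2, 8, 9, 10, 5, 4]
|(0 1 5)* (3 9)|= |(0 1 5)(3 9)|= 6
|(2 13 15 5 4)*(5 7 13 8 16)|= 15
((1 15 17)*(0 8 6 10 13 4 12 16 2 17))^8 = ((0 8 6 10 13 4 12 16 2 17 1 15))^8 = (0 2 13)(1 12 6)(4 8 17)(10 15 16)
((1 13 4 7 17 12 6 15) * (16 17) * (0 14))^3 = ((0 14)(1 13 4 7 16 17 12 6 15))^3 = (0 14)(1 7 12)(4 17 15)(6 13 16)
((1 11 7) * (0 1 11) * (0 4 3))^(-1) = ((0 1 4 3)(7 11))^(-1) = (0 3 4 1)(7 11)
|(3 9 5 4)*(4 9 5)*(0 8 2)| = |(0 8 2)(3 5 9 4)| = 12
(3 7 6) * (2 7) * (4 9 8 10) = (2 7 6 3)(4 9 8 10) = [0, 1, 7, 2, 9, 5, 3, 6, 10, 8, 4]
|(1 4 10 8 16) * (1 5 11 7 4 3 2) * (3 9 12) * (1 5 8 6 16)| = |(1 9 12 3 2 5 11 7 4 10 6 16 8)| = 13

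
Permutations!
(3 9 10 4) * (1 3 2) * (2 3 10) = (1 10 4 3 9 2) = [0, 10, 1, 9, 3, 5, 6, 7, 8, 2, 4]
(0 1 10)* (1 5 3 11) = [5, 10, 2, 11, 4, 3, 6, 7, 8, 9, 0, 1] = (0 5 3 11 1 10)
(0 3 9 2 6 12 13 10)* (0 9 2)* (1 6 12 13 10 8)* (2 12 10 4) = [3, 6, 10, 12, 2, 5, 13, 7, 1, 0, 9, 11, 4, 8] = (0 3 12 4 2 10 9)(1 6 13 8)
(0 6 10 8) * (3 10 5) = [6, 1, 2, 10, 4, 3, 5, 7, 0, 9, 8] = (0 6 5 3 10 8)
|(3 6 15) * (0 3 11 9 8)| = |(0 3 6 15 11 9 8)| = 7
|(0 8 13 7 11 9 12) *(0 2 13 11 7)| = |(0 8 11 9 12 2 13)| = 7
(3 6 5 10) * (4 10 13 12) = (3 6 5 13 12 4 10) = [0, 1, 2, 6, 10, 13, 5, 7, 8, 9, 3, 11, 4, 12]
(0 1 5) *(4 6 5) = (0 1 4 6 5) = [1, 4, 2, 3, 6, 0, 5]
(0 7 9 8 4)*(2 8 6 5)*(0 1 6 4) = (0 7 9 4 1 6 5 2 8) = [7, 6, 8, 3, 1, 2, 5, 9, 0, 4]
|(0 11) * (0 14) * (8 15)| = |(0 11 14)(8 15)| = 6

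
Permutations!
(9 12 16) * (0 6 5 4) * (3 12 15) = (0 6 5 4)(3 12 16 9 15) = [6, 1, 2, 12, 0, 4, 5, 7, 8, 15, 10, 11, 16, 13, 14, 3, 9]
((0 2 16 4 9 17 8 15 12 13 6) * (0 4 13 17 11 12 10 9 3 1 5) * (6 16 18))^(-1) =(0 5 1 3 4 6 18 2)(8 17 12 11 9 10 15)(13 16)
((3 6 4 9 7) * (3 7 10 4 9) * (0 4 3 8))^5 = (0 8 4)(3 6 9 10)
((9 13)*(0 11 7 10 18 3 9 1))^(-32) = (0 18 1 10 13 7 9 11 3)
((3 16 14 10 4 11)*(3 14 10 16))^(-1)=(4 10 16 14 11)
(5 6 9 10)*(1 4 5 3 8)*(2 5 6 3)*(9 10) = (1 4 6 10 2 5 3 8) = [0, 4, 5, 8, 6, 3, 10, 7, 1, 9, 2]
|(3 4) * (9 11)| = |(3 4)(9 11)| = 2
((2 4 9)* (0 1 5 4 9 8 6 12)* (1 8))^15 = ((0 8 6 12)(1 5 4)(2 9))^15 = (0 12 6 8)(2 9)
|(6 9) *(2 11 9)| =4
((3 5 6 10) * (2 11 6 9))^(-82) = ((2 11 6 10 3 5 9))^(-82) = (2 6 3 9 11 10 5)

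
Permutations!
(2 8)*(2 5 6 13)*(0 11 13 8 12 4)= [11, 1, 12, 3, 0, 6, 8, 7, 5, 9, 10, 13, 4, 2]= (0 11 13 2 12 4)(5 6 8)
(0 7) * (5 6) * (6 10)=(0 7)(5 10 6)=[7, 1, 2, 3, 4, 10, 5, 0, 8, 9, 6]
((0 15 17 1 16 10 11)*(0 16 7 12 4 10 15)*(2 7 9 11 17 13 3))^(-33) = ((1 9 11 16 15 13 3 2 7 12 4 10 17))^(-33) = (1 3 17 13 10 15 4 16 12 11 7 9 2)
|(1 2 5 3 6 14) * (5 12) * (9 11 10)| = 21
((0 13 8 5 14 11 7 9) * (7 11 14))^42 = (14)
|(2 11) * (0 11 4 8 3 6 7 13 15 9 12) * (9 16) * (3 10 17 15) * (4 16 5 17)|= 12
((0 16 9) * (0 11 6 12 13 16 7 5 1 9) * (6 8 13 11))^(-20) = ((0 7 5 1 9 6 12 11 8 13 16))^(-20) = (0 5 9 12 8 16 7 1 6 11 13)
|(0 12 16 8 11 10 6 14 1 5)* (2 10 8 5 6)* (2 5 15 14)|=10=|(0 12 16 15 14 1 6 2 10 5)(8 11)|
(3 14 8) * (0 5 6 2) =(0 5 6 2)(3 14 8) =[5, 1, 0, 14, 4, 6, 2, 7, 3, 9, 10, 11, 12, 13, 8]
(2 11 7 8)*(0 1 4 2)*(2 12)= [1, 4, 11, 3, 12, 5, 6, 8, 0, 9, 10, 7, 2]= (0 1 4 12 2 11 7 8)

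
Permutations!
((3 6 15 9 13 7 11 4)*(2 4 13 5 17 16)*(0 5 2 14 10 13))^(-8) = (0 5 17 16 14 10 13 7 11)(2 15 3)(4 9 6)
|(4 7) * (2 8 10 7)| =5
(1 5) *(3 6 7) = [0, 5, 2, 6, 4, 1, 7, 3] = (1 5)(3 6 7)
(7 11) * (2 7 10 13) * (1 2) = [0, 2, 7, 3, 4, 5, 6, 11, 8, 9, 13, 10, 12, 1] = (1 2 7 11 10 13)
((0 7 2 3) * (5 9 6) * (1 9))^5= (0 7 2 3)(1 9 6 5)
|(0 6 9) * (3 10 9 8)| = 6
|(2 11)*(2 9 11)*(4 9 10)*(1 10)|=5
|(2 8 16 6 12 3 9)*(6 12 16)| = |(2 8 6 16 12 3 9)| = 7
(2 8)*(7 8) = [0, 1, 7, 3, 4, 5, 6, 8, 2] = (2 7 8)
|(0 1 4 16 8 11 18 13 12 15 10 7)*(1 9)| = 13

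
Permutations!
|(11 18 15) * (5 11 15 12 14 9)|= 6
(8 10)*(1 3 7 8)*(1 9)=[0, 3, 2, 7, 4, 5, 6, 8, 10, 1, 9]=(1 3 7 8 10 9)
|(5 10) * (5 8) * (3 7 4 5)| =6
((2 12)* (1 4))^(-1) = (1 4)(2 12)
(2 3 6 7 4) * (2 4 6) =[0, 1, 3, 2, 4, 5, 7, 6] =(2 3)(6 7)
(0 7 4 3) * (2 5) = (0 7 4 3)(2 5) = [7, 1, 5, 0, 3, 2, 6, 4]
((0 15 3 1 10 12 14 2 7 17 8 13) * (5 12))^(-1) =((0 15 3 1 10 5 12 14 2 7 17 8 13))^(-1) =(0 13 8 17 7 2 14 12 5 10 1 3 15)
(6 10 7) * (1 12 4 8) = [0, 12, 2, 3, 8, 5, 10, 6, 1, 9, 7, 11, 4] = (1 12 4 8)(6 10 7)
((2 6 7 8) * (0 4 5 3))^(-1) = ((0 4 5 3)(2 6 7 8))^(-1) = (0 3 5 4)(2 8 7 6)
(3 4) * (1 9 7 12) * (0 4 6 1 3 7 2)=(0 4 7 12 3 6 1 9 2)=[4, 9, 0, 6, 7, 5, 1, 12, 8, 2, 10, 11, 3]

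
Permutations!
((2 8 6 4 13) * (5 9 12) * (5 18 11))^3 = (2 4 8 13 6)(5 18 9 11 12)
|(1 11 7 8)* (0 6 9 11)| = 7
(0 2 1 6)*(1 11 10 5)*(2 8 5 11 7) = (0 8 5 1 6)(2 7)(10 11) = [8, 6, 7, 3, 4, 1, 0, 2, 5, 9, 11, 10]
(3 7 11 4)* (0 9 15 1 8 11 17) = (0 9 15 1 8 11 4 3 7 17) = [9, 8, 2, 7, 3, 5, 6, 17, 11, 15, 10, 4, 12, 13, 14, 1, 16, 0]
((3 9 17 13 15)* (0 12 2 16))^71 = ((0 12 2 16)(3 9 17 13 15))^71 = (0 16 2 12)(3 9 17 13 15)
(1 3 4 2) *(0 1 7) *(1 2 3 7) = [2, 7, 1, 4, 3, 5, 6, 0] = (0 2 1 7)(3 4)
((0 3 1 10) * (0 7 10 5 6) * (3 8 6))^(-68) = ((0 8 6)(1 5 3)(7 10))^(-68) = (10)(0 8 6)(1 5 3)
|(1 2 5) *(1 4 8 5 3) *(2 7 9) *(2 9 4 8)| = |(9)(1 7 4 2 3)(5 8)| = 10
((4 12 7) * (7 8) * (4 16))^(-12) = (4 7 12 16 8)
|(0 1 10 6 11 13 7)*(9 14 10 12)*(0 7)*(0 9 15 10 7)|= |(0 1 12 15 10 6 11 13 9 14 7)|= 11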